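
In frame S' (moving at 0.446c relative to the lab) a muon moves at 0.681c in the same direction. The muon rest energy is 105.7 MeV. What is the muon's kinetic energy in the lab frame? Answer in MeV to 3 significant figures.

u_lab = (0.681 + 0.446)/(1 + 0.681×0.446) = 0.864445
γ = 1/√(1 − 0.864445²) = 1.9892
K = (γ − 1)m₀c² = (1.9892 − 1) × 105.7 = 0.98915 × 105.7 = 105 MeV

K ≈ 105 MeV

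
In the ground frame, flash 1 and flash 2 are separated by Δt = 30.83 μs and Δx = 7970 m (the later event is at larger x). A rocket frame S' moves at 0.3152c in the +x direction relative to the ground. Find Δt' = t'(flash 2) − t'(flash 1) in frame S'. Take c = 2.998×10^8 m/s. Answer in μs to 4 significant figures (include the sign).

Δt' ≈ 23.66 μs

γ = 1/√(1 − 0.3152²) = 1.05371
Δt' = γ(Δt − vΔx/c²) = 1.05371 × (30.83 μs − 0.3152×7970 m / (2.998×10^8 m/s))
= 1.05371 × (22.4506 μs) = 23.66 μs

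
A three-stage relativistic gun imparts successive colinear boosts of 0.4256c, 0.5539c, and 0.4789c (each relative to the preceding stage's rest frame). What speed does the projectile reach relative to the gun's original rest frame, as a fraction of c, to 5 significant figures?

Compose boost 2: (0.5539 + 0.4256)/(1 + 0.5539×0.4256) = 0.97950/1.235740 = 0.7926426
Compose boost 3: (0.4789 + 0.7926426)/(1 + 0.4789×0.7926426) = 1.271543/1.379597 = 0.92168

u ≈ 0.92168c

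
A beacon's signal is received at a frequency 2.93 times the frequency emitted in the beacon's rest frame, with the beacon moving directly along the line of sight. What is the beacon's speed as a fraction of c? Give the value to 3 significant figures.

f_obs/f_src = √((1+β)/(1−β)) = 2.93  ⇒  (1+β)/(1−β) = 8.5849
β = |1 − D²|/(1 + D²) = |1 − 8.5849|/(1 + 8.5849) = 0.791

β ≈ 0.791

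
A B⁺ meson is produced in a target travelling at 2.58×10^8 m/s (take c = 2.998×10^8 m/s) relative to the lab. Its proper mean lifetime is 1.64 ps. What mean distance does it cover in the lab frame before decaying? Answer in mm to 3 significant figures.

β = v/c = 2.58×10^8 / 2.998×10^8 = 0.86057
γ = 1/√(1 − 0.86057²) = 1.9634
Dilated lifetime: Δt = γτ₀ = 1.9634 × 1.64 ps = 3.2199 ps
d = vΔt = 0.86057c × 3.2199 ps = 2.5800×10^8 m/s × 3.2199×10^-12 s = 0.831 mm

d ≈ 0.831 mm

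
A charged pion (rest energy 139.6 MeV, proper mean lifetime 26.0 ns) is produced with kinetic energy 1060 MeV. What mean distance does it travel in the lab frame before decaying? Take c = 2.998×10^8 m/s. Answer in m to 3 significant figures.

γ = 1 + K/(m₀c²) = 1 + 1060/139.6 = 8.5931
β = √(1 − 1/γ²) = 0.99321
Dilated lifetime: γτ₀ = 8.5931 × 26.0 ns = 223.42 ns
d = βc·γτ₀ = 0.99321 × (2.998×10^8 m/s) × 2.2342×10^-7 s = 66.5 m

d ≈ 66.5 m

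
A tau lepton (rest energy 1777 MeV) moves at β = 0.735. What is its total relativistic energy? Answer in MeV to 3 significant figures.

γ = 1/√(1 − 0.735²) = 1.4748
E = γm₀c² = 1.4748 × 1777 MeV = 2620 MeV

E ≈ 2620 MeV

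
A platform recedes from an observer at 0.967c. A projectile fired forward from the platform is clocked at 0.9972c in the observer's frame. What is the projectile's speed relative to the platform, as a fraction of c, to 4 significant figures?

Inverse velocity addition: u' = (u − v)/(1 − uv/c²)
= (0.9972 − 0.967)/(1 − 0.9972×0.967) = 0.03020/0.0357076 = 0.8458

u' ≈ 0.8458c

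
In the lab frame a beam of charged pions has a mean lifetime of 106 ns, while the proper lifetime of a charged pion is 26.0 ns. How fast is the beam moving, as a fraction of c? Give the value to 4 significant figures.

β ≈ 0.9695

γ = Δt/τ₀ = 106/26.0 = 4.07692
β = √(1 − 1/γ²) = √(1 − 1/4.07692²) = 0.9695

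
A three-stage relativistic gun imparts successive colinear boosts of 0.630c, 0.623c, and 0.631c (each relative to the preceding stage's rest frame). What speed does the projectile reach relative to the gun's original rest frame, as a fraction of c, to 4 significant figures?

Compose boost 2: (0.623 + 0.630)/(1 + 0.623×0.630) = 1.253/1.39249 = 0.899827
Compose boost 3: (0.631 + 0.899827)/(1 + 0.631×0.899827) = 1.53083/1.56779 = 0.9764

u ≈ 0.9764c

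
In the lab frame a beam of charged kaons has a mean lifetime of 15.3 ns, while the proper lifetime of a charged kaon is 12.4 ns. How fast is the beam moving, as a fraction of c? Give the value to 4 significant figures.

γ = Δt/τ₀ = 15.3/12.4 = 1.23387
β = √(1 − 1/γ²) = √(1 − 1/1.23387²) = 0.5858

β ≈ 0.5858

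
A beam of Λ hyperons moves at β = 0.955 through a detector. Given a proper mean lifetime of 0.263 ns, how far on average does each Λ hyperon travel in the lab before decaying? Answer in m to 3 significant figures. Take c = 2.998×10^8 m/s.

d ≈ 0.254 m

γ = 1/√(1 − 0.955²) = 3.3715
Dilated lifetime: Δt = γτ₀ = 3.3715 × 0.263 ns = 0.88670 ns
d = vΔt = 0.955c × 0.88670 ns = 2.8631×10^8 m/s × 8.8670×10^-10 s = 0.254 m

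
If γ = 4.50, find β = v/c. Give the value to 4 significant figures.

β ≈ 0.9750

β = √(1 − 1/γ²) = √(1 − 1/4.50²) = √(0.950617) = 0.9750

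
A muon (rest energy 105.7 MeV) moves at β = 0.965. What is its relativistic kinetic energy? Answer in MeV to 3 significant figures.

γ = 1/√(1 − 0.965²) = 3.8132
K = (γ − 1)m₀c² = (3.8132 − 1) × 105.7 MeV = 2.8132 × 105.7 MeV = 297 MeV

K ≈ 297 MeV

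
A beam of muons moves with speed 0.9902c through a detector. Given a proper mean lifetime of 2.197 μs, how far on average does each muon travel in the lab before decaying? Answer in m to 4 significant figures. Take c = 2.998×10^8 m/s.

γ = 1/√(1 − 0.9902²) = 7.16042
Dilated lifetime: Δt = γτ₀ = 7.16042 × 2.197 μs = 15.7314 μs
d = vΔt = 0.9902c × 15.7314 μs = 2.96862×10^8 m/s × 1.57314×10^-5 s = 4670 m

d ≈ 4670 m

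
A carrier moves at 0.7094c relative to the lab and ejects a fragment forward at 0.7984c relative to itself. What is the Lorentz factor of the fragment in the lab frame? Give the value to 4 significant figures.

u_lab = (0.7984 + 0.7094)/(1 + 0.7984×0.7094) = 1.5078/1.566385 = 0.9625986
γ = 1/√(1 − 0.9625986²) = 3.691

γ ≈ 3.691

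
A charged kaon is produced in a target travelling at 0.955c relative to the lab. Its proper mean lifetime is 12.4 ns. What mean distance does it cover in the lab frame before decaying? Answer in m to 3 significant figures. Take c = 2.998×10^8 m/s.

d ≈ 12.0 m

γ = 1/√(1 − 0.955²) = 3.3715
Dilated lifetime: Δt = γτ₀ = 3.3715 × 12.4 ns = 41.806 ns
d = vΔt = 0.955c × 41.806 ns = 2.8631×10^8 m/s × 4.1806×10^-8 s = 12.0 m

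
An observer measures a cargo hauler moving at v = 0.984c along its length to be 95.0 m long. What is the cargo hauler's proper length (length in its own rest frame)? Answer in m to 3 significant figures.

γ = 1/√(1 − 0.984²) = 5.6127
L₀ = γL = 5.6127 × 95.0 = 533 m

L₀ ≈ 533 m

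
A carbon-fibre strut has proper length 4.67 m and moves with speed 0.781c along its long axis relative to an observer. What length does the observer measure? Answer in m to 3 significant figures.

L ≈ 2.92 m

γ = 1/√(1 − 0.781²) = 1.6012
Length contraction: L = L₀/γ = 4.67/1.6012 = 2.92 m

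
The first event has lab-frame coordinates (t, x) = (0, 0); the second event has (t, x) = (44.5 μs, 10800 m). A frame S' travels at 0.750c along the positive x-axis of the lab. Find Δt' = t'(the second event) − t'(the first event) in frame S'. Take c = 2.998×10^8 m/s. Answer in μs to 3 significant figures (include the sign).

γ = 1/√(1 − 0.750²) = 1.5119
Δt' = γ(Δt − vΔx/c²) = 1.5119 × (44.5 μs − 0.750×10800 m / (2.998×10^8 m/s))
= 1.5119 × (17.482 μs) = 26.4 μs

Δt' ≈ 26.4 μs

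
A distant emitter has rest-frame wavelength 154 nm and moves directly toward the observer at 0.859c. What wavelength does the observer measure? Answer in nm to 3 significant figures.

Relativistic Doppler: λ_obs = λ_src √((1−β)/(1+β))
= 154 × √(0.14100/1.8590) = 154 × 0.27540 = 42.4 nm

λ_obs ≈ 42.4 nm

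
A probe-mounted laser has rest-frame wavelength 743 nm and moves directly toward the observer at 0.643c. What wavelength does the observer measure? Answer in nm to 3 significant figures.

Relativistic Doppler: λ_obs = λ_src √((1−β)/(1+β))
= 743 × √(0.35700/1.6430) = 743 × 0.46614 = 346 nm

λ_obs ≈ 346 nm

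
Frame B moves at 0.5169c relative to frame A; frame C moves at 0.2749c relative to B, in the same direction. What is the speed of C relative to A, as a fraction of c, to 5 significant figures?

Compose boost 2: (0.2749 + 0.5169)/(1 + 0.2749×0.5169) = 0.79180/1.142096 = 0.69329

u ≈ 0.69329c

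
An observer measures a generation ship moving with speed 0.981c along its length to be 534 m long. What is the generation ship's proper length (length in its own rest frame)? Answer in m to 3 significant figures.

γ = 1/√(1 − 0.981²) = 5.1544
L₀ = γL = 5.1544 × 534 = 2750 m

L₀ ≈ 2750 m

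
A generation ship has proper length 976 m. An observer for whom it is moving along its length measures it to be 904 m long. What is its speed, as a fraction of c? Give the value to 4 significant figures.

β ≈ 0.3770

γ = L₀/L = 976/904 = 1.07965
β = √(1 − 1/γ²) = 0.3770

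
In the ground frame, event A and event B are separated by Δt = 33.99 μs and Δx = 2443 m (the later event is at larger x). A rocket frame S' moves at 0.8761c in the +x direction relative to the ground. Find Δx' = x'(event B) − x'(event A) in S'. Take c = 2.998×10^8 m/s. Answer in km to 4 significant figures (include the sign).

Δx' ≈ -13.45 km

γ = 1/√(1 − 0.8761²) = 2.07413
Δx' = γ(Δx − vΔt) = 2.07413 × (2443 m − 0.8761×(2.998×10^8 m/s)×33.99×10^-6 s)
= 2.07413 × (-6484.64 m) = -13.45 km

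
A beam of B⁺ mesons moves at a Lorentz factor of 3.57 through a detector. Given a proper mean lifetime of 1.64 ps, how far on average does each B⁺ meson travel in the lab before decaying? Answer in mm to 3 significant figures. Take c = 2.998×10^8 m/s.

β = √(1 − 1/γ²) = √(1 − 1/3.57²) = 0.95997
Dilated lifetime: Δt = γτ₀ = 3.57 × 1.64 ps = 5.8548 ps
d = vΔt = 0.95997c × 5.8548 ps = 2.8780×10^8 m/s × 5.8548×10^-12 s = 1.69 mm

d ≈ 1.69 mm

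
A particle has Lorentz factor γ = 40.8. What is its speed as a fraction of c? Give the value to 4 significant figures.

β = √(1 − 1/γ²) = √(1 − 1/40.8²) = √(0.999399) = 0.9997

β ≈ 0.9997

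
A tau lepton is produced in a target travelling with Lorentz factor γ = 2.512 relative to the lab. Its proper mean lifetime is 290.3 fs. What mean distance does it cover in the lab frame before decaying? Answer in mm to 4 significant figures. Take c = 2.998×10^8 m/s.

β = √(1 − 1/γ²) = √(1 − 1/2.512²) = 0.917347
Dilated lifetime: Δt = γτ₀ = 2.512 × 290.3 fs = 729.234 fs
d = vΔt = 0.917347c × 729.234 fs = 2.75021×10^8 m/s × 7.29234×10^-13 s = 0.2006 mm

d ≈ 0.2006 mm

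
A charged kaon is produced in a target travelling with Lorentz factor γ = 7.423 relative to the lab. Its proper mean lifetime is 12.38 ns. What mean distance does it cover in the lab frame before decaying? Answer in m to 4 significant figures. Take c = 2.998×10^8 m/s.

d ≈ 27.30 m

β = √(1 − 1/γ²) = √(1 − 1/7.423²) = 0.990884
Dilated lifetime: Δt = γτ₀ = 7.423 × 12.38 ns = 91.8967 ns
d = vΔt = 0.990884c × 91.8967 ns = 2.97067×10^8 m/s × 9.18967×10^-8 s = 27.30 m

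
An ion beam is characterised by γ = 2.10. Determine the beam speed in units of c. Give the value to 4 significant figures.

β ≈ 0.8793

β = √(1 − 1/γ²) = √(1 − 1/2.10²) = √(0.773243) = 0.8793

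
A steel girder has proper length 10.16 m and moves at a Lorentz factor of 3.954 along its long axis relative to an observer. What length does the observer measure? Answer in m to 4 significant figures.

γ = 3.954 (given)
Length contraction: L = L₀/γ = 10.16/3.954 = 2.570 m

L ≈ 2.570 m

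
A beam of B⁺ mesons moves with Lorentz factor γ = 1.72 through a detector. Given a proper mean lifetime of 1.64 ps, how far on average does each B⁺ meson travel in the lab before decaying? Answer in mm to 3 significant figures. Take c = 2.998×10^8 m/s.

d ≈ 0.688 mm

β = √(1 − 1/γ²) = √(1 − 1/1.72²) = 0.81362
Dilated lifetime: Δt = γτ₀ = 1.72 × 1.64 ps = 2.8208 ps
d = vΔt = 0.81362c × 2.8208 ps = 2.4392×10^8 m/s × 2.8208×10^-12 s = 0.688 mm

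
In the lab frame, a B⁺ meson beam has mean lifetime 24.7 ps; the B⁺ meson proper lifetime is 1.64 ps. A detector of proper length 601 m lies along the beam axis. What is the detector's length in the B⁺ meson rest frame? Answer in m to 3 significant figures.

Time dilation ⇒ γ = Δt/τ₀ = 24.7/1.64 = 15.061
Length contraction: L = L₀/γ = 601/15.061 = 39.9 m

L ≈ 39.9 m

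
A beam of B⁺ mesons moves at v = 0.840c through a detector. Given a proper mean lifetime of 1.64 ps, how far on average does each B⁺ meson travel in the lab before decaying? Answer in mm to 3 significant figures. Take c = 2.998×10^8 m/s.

d ≈ 0.761 mm

γ = 1/√(1 − 0.840²) = 1.8430
Dilated lifetime: Δt = γτ₀ = 1.8430 × 1.64 ps = 3.0226 ps
d = vΔt = 0.840c × 3.0226 ps = 2.5183×10^8 m/s × 3.0226×10^-12 s = 0.761 mm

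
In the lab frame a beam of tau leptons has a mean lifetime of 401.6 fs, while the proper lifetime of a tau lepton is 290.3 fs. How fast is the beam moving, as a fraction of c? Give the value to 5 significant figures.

β ≈ 0.69100

γ = Δt/τ₀ = 401.6/290.3 = 1.383396
β = √(1 − 1/γ²) = √(1 − 1/1.383396²) = 0.69100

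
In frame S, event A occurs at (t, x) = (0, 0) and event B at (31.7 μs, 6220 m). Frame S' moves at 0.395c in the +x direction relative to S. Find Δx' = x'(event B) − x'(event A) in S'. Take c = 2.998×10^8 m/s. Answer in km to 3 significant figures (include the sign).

Δx' ≈ 2.68 km

γ = 1/√(1 − 0.395²) = 1.0885
Δx' = γ(Δx − vΔt) = 1.0885 × (6220 m − 0.395×(2.998×10^8 m/s)×31.7×10^-6 s)
= 1.0885 × (2466.1 m) = 2.68 km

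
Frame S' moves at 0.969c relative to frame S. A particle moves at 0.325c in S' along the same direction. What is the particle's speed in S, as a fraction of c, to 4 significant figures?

u ≈ 0.9841c

Relativistic velocity addition: u = (u' + v)/(1 + u'v/c²)
= (0.325 + 0.969)/(1 + 0.325×0.969) = 1.294/1.31493 = 0.9841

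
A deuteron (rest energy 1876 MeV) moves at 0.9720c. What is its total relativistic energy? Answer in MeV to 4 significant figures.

γ = 1/√(1 − 0.9720²) = 4.25567
E = γm₀c² = 4.25567 × 1876 MeV = 7984 MeV

E ≈ 7984 MeV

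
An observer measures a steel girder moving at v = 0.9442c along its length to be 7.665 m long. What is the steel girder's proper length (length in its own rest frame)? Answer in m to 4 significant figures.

γ = 1/√(1 − 0.9442²) = 3.03607
L₀ = γL = 3.03607 × 7.665 = 23.27 m

L₀ ≈ 23.27 m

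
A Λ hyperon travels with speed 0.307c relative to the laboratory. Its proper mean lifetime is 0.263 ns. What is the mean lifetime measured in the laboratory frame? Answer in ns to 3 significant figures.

Δt ≈ 0.276 ns

γ = 1/√(1 − 0.307²) = 1.0507
Time dilation: Δt = γτ₀ = 1.0507 × 0.263 ns = 0.276 ns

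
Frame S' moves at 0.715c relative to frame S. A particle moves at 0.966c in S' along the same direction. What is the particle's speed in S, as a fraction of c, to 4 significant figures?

Relativistic velocity addition: u = (u' + v)/(1 + u'v/c²)
= (0.966 + 0.715)/(1 + 0.966×0.715) = 1.681/1.69069 = 0.9943

u ≈ 0.9943c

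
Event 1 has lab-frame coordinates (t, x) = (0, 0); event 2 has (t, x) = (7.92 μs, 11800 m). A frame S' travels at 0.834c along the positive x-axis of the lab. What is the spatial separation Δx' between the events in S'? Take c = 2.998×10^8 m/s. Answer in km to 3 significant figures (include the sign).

Δx' ≈ 17.8 km

γ = 1/√(1 − 0.834²) = 1.8124
Δx' = γ(Δx − vΔt) = 1.8124 × (11800 m − 0.834×(2.998×10^8 m/s)×7.92×10^-6 s)
= 1.8124 × (9819.7 m) = 17.8 km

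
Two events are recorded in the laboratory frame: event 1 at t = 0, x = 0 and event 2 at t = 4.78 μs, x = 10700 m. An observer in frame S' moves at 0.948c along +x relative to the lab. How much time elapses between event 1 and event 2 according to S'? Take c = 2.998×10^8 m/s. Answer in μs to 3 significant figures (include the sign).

Δt' ≈ -91.3 μs

γ = 1/√(1 − 0.948²) = 3.1420
Δt' = γ(Δt − vΔx/c²) = 3.1420 × (4.78 μs − 0.948×10700 m / (2.998×10^8 m/s))
= 3.1420 × (-29.055 μs) = -91.3 μs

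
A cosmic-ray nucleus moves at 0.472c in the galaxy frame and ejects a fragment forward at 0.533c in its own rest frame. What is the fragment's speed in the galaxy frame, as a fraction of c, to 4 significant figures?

u ≈ 0.8030c

Compose boost 2: (0.533 + 0.472)/(1 + 0.533×0.472) = 1.005/1.25158 = 0.8030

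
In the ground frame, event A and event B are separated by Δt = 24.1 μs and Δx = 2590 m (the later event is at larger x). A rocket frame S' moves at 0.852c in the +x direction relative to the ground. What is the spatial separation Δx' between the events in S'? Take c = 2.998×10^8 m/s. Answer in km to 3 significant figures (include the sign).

Δx' ≈ -6.81 km

γ = 1/√(1 − 0.852²) = 1.9101
Δx' = γ(Δx − vΔt) = 1.9101 × (2590 m − 0.852×(2.998×10^8 m/s)×24.1×10^-6 s)
= 1.9101 × (-3565.9 m) = -6.81 km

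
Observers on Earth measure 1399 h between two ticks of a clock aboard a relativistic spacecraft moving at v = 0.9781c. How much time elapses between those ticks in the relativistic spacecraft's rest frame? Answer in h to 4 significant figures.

τ₀ ≈ 291.2 h

γ = 1/√(1 − 0.9781²) = 4.80456
Proper time: τ₀ = Δt/γ = 1399/4.80456 = 291.2 h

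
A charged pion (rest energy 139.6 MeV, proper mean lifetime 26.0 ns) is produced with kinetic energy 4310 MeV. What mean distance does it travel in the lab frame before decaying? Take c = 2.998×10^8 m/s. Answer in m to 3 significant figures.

γ = 1 + K/(m₀c²) = 1 + 4310/139.6 = 31.874
β = √(1 − 1/γ²) = 0.99951
Dilated lifetime: γτ₀ = 31.874 × 26.0 ns = 828.72 ns
d = βc·γτ₀ = 0.99951 × (2.998×10^8 m/s) × 8.2872×10^-7 s = 248 m

d ≈ 248 m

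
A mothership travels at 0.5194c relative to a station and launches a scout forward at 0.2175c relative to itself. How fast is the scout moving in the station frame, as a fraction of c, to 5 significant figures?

u ≈ 0.66210c

Compose boost 2: (0.2175 + 0.5194)/(1 + 0.2175×0.5194) = 0.73690/1.112969 = 0.66210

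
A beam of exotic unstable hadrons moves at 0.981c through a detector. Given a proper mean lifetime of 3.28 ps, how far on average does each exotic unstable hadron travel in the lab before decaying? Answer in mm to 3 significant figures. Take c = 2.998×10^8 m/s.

d ≈ 4.97 mm

γ = 1/√(1 − 0.981²) = 5.1544
Dilated lifetime: Δt = γτ₀ = 5.1544 × 3.28 ps = 16.907 ps
d = vΔt = 0.981c × 16.907 ps = 2.9410×10^8 m/s × 1.6907×10^-11 s = 4.97 mm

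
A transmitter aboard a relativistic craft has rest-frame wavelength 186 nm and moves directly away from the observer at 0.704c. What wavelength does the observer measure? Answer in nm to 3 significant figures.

Relativistic Doppler: λ_obs = λ_src √((1+β)/(1−β))
= 186 × √(1.7040/0.29600) = 186 × 2.3993 = 446 nm

λ_obs ≈ 446 nm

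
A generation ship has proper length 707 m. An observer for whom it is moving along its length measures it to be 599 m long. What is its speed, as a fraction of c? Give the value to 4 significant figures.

γ = L₀/L = 707/599 = 1.18030
β = √(1 − 1/γ²) = 0.5312

β ≈ 0.5312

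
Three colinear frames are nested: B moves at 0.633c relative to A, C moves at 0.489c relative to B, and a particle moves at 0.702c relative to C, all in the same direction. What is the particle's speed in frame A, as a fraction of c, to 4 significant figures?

Compose boost 2: (0.489 + 0.633)/(1 + 0.489×0.633) = 1.122/1.30954 = 0.856791
Compose boost 3: (0.702 + 0.856791)/(1 + 0.702×0.856791) = 1.55879/1.60147 = 0.9734

u ≈ 0.9734c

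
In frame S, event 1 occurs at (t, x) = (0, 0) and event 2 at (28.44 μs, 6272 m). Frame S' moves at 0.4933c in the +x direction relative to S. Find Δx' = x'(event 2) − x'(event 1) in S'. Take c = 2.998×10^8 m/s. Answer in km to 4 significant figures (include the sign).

Δx' ≈ 2.375 km

γ = 1/√(1 − 0.4933²) = 1.14961
Δx' = γ(Δx − vΔt) = 1.14961 × (6272 m − 0.4933×(2.998×10^8 m/s)×28.44×10^-6 s)
= 1.14961 × (2065.97 m) = 2.375 km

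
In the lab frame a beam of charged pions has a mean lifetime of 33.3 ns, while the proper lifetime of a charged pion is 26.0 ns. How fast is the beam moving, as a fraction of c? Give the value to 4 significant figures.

β ≈ 0.6248

γ = Δt/τ₀ = 33.3/26.0 = 1.28077
β = √(1 − 1/γ²) = √(1 − 1/1.28077²) = 0.6248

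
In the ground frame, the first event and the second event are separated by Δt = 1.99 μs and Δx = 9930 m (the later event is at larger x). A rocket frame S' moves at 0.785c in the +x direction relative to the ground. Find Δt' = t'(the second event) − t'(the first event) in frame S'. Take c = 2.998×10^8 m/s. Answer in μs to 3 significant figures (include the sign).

Δt' ≈ -38.8 μs

γ = 1/√(1 − 0.785²) = 1.6142
Δt' = γ(Δt − vΔx/c²) = 1.6142 × (1.99 μs − 0.785×9930 m / (2.998×10^8 m/s))
= 1.6142 × (-24.011 μs) = -38.8 μs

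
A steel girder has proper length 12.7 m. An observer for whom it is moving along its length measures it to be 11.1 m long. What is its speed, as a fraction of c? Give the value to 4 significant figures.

γ = L₀/L = 12.7/11.1 = 1.14414
β = √(1 − 1/γ²) = 0.4859

β ≈ 0.4859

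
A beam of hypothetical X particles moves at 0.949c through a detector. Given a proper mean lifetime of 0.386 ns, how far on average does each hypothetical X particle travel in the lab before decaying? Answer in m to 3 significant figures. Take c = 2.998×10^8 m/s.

d ≈ 0.348 m

γ = 1/√(1 − 0.949²) = 3.1718
Dilated lifetime: Δt = γτ₀ = 3.1718 × 0.386 ns = 1.2243 ns
d = vΔt = 0.949c × 1.2243 ns = 2.8451×10^8 m/s × 1.2243×10^-9 s = 0.348 m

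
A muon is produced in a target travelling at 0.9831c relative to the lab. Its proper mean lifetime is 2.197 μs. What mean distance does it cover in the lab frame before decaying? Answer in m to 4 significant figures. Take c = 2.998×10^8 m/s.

d ≈ 3537 m

γ = 1/√(1 − 0.9831²) = 5.46241
Dilated lifetime: Δt = γτ₀ = 5.46241 × 2.197 μs = 12.0009 μs
d = vΔt = 0.9831c × 12.0009 μs = 2.94733×10^8 m/s × 1.20009×10^-5 s = 3537 m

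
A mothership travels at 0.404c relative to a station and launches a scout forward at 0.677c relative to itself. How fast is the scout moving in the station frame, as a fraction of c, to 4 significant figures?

u ≈ 0.8488c

Compose boost 2: (0.677 + 0.404)/(1 + 0.677×0.404) = 1.081/1.27351 = 0.8488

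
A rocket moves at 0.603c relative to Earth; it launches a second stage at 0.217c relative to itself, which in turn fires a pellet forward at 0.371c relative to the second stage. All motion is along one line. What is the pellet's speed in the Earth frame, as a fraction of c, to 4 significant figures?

Compose boost 2: (0.217 + 0.603)/(1 + 0.217×0.603) = 0.8200/1.13085 = 0.725118
Compose boost 3: (0.371 + 0.725118)/(1 + 0.371×0.725118) = 1.09612/1.26902 = 0.8638

u ≈ 0.8638c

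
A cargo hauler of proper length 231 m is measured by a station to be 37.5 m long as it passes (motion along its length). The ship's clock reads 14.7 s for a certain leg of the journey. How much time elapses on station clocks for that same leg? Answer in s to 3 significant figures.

Length contraction ⇒ γ = L₀/L = 231/37.5 = 6.1600
Time dilation: Δt = γτ₀ = 6.1600 × 14.7 s = 90.6 s

Δt ≈ 90.6 s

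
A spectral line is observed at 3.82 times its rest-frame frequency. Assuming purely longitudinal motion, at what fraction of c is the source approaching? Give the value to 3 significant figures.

f_obs/f_src = √((1+β)/(1−β)) = 3.82  ⇒  (1+β)/(1−β) = 14.592
β = |1 − D²|/(1 + D²) = |1 − 14.592|/(1 + 14.592) = 0.872

β ≈ 0.872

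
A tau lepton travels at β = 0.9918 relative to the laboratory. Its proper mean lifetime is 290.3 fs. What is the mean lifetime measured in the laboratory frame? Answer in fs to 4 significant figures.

γ = 1/√(1 − 0.9918²) = 7.82475
Time dilation: Δt = γτ₀ = 7.82475 × 290.3 fs = 2272 fs

Δt ≈ 2272 fs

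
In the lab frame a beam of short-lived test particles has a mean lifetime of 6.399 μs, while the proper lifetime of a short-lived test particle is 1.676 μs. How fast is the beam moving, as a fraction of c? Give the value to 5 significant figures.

β ≈ 0.96509

γ = Δt/τ₀ = 6.399/1.676 = 3.818019
β = √(1 − 1/γ²) = √(1 − 1/3.818019²) = 0.96509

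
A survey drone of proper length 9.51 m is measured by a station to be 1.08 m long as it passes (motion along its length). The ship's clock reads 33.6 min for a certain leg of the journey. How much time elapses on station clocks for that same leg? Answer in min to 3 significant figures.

Δt ≈ 296 min

Length contraction ⇒ γ = L₀/L = 9.51/1.08 = 8.8056
Time dilation: Δt = γτ₀ = 8.8056 × 33.6 min = 296 min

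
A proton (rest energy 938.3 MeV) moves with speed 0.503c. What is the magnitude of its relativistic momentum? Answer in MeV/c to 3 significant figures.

γ = 1/√(1 − 0.503²) = 1.1570
p = γβm₀c = 1.1570 × 0.503 × 938.3 MeV/c = 546 MeV/c

p ≈ 546 MeV/c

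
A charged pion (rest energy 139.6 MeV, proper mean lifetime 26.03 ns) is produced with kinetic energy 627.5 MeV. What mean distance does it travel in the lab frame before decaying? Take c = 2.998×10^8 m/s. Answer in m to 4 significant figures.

γ = 1 + K/(m₀c²) = 1 + 627.5/139.6 = 5.49499
β = √(1 − 1/γ²) = 0.983301
Dilated lifetime: γτ₀ = 5.49499 × 26.03 ns = 143.034 ns
d = βc·γτ₀ = 0.983301 × (2.998×10^8 m/s) × 1.43034×10^-7 s = 42.17 m

d ≈ 42.17 m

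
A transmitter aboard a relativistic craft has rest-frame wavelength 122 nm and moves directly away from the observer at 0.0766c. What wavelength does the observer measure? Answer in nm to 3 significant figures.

Relativistic Doppler: λ_obs = λ_src √((1+β)/(1−β))
= 122 × √(1.0766/0.92340) = 122 × 1.0798 = 132 nm

λ_obs ≈ 132 nm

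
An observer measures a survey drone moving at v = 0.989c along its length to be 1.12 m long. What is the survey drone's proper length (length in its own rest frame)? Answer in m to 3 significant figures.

L₀ ≈ 7.57 m

γ = 1/√(1 − 0.989²) = 6.7606
L₀ = γL = 6.7606 × 1.12 = 7.57 m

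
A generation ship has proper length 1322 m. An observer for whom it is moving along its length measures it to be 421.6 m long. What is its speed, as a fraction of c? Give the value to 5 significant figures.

β ≈ 0.94778

γ = L₀/L = 1322/421.6 = 3.135674
β = √(1 − 1/γ²) = 0.94778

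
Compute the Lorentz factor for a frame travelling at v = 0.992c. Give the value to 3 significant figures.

γ ≈ 7.92

γ = 1/√(1 − β²) = 1/√(1 − 0.992²) = 1/√(0.015936) = 7.92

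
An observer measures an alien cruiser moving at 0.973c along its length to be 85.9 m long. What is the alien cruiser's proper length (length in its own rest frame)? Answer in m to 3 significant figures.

L₀ ≈ 372 m

γ = 1/√(1 − 0.973²) = 4.3327
L₀ = γL = 4.3327 × 85.9 = 372 m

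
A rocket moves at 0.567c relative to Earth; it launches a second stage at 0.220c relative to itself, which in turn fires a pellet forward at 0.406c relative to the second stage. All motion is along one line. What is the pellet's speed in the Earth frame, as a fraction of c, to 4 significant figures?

Compose boost 2: (0.220 + 0.567)/(1 + 0.220×0.567) = 0.7870/1.12474 = 0.699717
Compose boost 3: (0.406 + 0.699717)/(1 + 0.406×0.699717) = 1.10572/1.28409 = 0.8611

u ≈ 0.8611c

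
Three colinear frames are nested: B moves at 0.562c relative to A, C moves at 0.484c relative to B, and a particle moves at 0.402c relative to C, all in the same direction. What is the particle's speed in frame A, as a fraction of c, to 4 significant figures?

u ≈ 0.9201c

Compose boost 2: (0.484 + 0.562)/(1 + 0.484×0.562) = 1.046/1.27201 = 0.822322
Compose boost 3: (0.402 + 0.822322)/(1 + 0.402×0.822322) = 1.22432/1.33057 = 0.9201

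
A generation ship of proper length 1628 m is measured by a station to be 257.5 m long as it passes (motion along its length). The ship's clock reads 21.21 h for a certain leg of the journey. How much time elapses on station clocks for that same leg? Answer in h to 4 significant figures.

Δt ≈ 134.1 h

Length contraction ⇒ γ = L₀/L = 1628/257.5 = 6.32233
Time dilation: Δt = γτ₀ = 6.32233 × 21.21 h = 134.1 h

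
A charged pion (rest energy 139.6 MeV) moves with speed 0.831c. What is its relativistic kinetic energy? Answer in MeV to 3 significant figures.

K ≈ 111 MeV

γ = 1/√(1 − 0.831²) = 1.7977
K = (γ − 1)m₀c² = (1.7977 − 1) × 139.6 MeV = 0.79768 × 139.6 MeV = 111 MeV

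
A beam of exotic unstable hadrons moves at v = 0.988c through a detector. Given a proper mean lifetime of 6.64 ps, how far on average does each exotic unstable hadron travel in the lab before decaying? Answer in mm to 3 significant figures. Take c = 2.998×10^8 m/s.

d ≈ 12.7 mm

γ = 1/√(1 − 0.988²) = 6.4744
Dilated lifetime: Δt = γτ₀ = 6.4744 × 6.64 ps = 42.990 ps
d = vΔt = 0.988c × 42.990 ps = 2.9620×10^8 m/s × 4.2990×10^-11 s = 12.7 mm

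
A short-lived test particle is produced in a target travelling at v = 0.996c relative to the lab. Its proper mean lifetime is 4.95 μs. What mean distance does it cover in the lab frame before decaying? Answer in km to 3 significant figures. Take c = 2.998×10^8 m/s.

γ = 1/√(1 − 0.996²) = 11.192
Dilated lifetime: Δt = γτ₀ = 11.192 × 4.95 μs = 55.398 μs
d = vΔt = 0.996c × 55.398 μs = 2.9860×10^8 m/s × 5.5398×10^-5 s = 16.5 km

d ≈ 16.5 km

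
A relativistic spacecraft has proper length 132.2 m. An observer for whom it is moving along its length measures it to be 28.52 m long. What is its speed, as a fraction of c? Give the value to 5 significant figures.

γ = L₀/L = 132.2/28.52 = 4.635344
β = √(1 − 1/γ²) = 0.97645

β ≈ 0.97645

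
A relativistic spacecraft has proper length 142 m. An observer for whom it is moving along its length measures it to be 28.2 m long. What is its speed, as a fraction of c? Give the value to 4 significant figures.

β ≈ 0.9801

γ = L₀/L = 142/28.2 = 5.03546
β = √(1 − 1/γ²) = 0.9801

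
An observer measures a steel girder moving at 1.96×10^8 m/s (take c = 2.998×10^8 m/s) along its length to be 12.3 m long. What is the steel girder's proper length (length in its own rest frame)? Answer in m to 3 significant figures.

L₀ ≈ 16.3 m

β = v/c = 1.96×10^8 / 2.998×10^8 = 0.65377
γ = 1/√(1 − 0.65377²) = 1.3215
L₀ = γL = 1.3215 × 12.3 = 16.3 m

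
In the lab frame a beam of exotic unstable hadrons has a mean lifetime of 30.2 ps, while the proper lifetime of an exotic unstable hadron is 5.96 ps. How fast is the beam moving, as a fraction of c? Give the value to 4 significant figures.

γ = Δt/τ₀ = 30.2/5.96 = 5.06711
β = √(1 − 1/γ²) = √(1 − 1/5.06711²) = 0.9803

β ≈ 0.9803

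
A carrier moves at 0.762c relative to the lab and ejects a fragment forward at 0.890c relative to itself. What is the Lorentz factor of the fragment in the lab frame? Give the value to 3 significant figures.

γ ≈ 5.68

u_lab = (0.890 + 0.762)/(1 + 0.890×0.762) = 1.652/1.67818 = 0.984400
γ = 1/√(1 − 0.984400²) = 5.68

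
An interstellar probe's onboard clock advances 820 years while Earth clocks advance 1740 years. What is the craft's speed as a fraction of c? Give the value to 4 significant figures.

γ = Δt/τ₀ = 1740/820 = 2.12195
β = √(1 − 1/γ²) = √(1 − 1/2.12195²) = 0.8820

β ≈ 0.8820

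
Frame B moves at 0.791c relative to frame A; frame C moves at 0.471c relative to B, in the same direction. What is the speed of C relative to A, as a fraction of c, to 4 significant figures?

u ≈ 0.9194c

Compose boost 2: (0.471 + 0.791)/(1 + 0.471×0.791) = 1.262/1.37256 = 0.9194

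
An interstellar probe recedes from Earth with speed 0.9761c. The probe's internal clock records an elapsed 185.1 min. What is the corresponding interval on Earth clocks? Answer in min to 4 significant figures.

Δt ≈ 851.7 min

γ = 1/√(1 − 0.9761²) = 4.60147
Time dilation: Δt = γτ₀ = 4.60147 × 185.1 min = 851.7 min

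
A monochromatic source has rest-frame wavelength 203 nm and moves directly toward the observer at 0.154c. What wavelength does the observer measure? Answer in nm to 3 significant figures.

λ_obs ≈ 174 nm

Relativistic Doppler: λ_obs = λ_src √((1−β)/(1+β))
= 203 × √(0.84600/1.1540) = 203 × 0.85621 = 174 nm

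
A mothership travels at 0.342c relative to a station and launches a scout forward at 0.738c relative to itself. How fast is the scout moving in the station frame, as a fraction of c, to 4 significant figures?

Compose boost 2: (0.738 + 0.342)/(1 + 0.738×0.342) = 1.080/1.25240 = 0.8623

u ≈ 0.8623c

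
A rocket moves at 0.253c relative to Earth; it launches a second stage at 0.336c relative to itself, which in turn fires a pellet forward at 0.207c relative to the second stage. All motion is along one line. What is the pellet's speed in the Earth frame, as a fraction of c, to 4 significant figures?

u ≈ 0.6741c

Compose boost 2: (0.336 + 0.253)/(1 + 0.336×0.253) = 0.5890/1.08501 = 0.542853
Compose boost 3: (0.207 + 0.542853)/(1 + 0.207×0.542853) = 0.749853/1.11237 = 0.6741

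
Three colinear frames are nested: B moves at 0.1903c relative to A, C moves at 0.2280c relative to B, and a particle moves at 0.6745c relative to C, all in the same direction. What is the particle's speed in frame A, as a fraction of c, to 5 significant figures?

u ≈ 0.84650c

Compose boost 2: (0.2280 + 0.1903)/(1 + 0.2280×0.1903) = 0.41830/1.043388 = 0.4009054
Compose boost 3: (0.6745 + 0.4009054)/(1 + 0.6745×0.4009054) = 1.075405/1.270411 = 0.84650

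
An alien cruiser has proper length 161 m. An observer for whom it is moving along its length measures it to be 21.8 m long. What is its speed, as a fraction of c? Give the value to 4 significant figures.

γ = L₀/L = 161/21.8 = 7.38532
β = √(1 − 1/γ²) = 0.9908

β ≈ 0.9908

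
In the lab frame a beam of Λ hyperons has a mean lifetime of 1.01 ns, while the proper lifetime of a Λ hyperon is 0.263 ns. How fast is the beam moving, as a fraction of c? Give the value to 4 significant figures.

β ≈ 0.9655

γ = Δt/τ₀ = 1.01/0.263 = 3.84030
β = √(1 − 1/γ²) = √(1 − 1/3.84030²) = 0.9655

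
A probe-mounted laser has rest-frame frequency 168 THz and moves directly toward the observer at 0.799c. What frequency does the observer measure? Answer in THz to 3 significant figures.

f_obs ≈ 503 THz

Relativistic Doppler: f_obs = f_src √((1+β)/(1−β))
= 168 × √(1.7990/0.20100) = 168 × 2.9917 = 503 THz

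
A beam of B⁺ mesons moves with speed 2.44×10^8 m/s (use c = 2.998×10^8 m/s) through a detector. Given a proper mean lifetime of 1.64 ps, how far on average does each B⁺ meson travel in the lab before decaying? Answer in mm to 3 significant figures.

d ≈ 0.689 mm

β = v/c = 2.44×10^8 / 2.998×10^8 = 0.81388
γ = 1/√(1 − 0.81388²) = 1.7211
Dilated lifetime: Δt = γτ₀ = 1.7211 × 1.64 ps = 2.8225 ps
d = vΔt = 0.81388c × 2.8225 ps = 2.4400×10^8 m/s × 2.8225×10^-12 s = 0.689 mm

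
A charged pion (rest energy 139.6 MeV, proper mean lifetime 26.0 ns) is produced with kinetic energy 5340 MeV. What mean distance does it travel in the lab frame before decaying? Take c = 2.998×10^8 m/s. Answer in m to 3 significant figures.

γ = 1 + K/(m₀c²) = 1 + 5340/139.6 = 39.252
β = √(1 − 1/γ²) = 0.99968
Dilated lifetime: γτ₀ = 39.252 × 26.0 ns = 1020.6 ns
d = βc·γτ₀ = 0.99968 × (2.998×10^8 m/s) × 1.0206×10^-6 s = 306 m

d ≈ 306 m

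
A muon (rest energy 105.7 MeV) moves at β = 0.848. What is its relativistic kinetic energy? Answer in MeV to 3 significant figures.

γ = 1/√(1 − 0.848²) = 1.8868
K = (γ − 1)m₀c² = (1.8868 − 1) × 105.7 MeV = 0.88681 × 105.7 MeV = 93.7 MeV

K ≈ 93.7 MeV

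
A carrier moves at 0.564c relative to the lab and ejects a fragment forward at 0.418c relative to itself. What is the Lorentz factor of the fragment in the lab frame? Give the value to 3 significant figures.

u_lab = (0.418 + 0.564)/(1 + 0.418×0.564) = 0.9820/1.23575 = 0.794658
γ = 1/√(1 − 0.794658²) = 1.65

γ ≈ 1.65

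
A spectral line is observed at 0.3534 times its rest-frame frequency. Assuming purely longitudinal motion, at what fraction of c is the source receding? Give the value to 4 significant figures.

β ≈ 0.7779

f_obs/f_src = √((1−β)/(1+β)) = 0.3534  ⇒  (1−β)/(1+β) = 0.124892
β = |1 − D²|/(1 + D²) = |1 − 0.124892|/(1 + 0.124892) = 0.7779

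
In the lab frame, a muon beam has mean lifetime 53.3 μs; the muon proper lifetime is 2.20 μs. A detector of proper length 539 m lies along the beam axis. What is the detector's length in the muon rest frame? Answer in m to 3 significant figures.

Time dilation ⇒ γ = Δt/τ₀ = 53.3/2.20 = 24.227
Length contraction: L = L₀/γ = 539/24.227 = 22.2 m

L ≈ 22.2 m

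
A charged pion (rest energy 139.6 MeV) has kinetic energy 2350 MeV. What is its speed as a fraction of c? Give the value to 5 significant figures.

γ = 1 + K/(m₀c²) = 1 + 2350/139.6 = 17.83381
β = √(1 − 1/γ²) = 0.99843

β ≈ 0.99843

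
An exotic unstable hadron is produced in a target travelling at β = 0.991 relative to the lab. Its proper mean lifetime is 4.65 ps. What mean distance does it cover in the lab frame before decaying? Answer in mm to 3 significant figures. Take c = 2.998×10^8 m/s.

d ≈ 10.3 mm

γ = 1/√(1 − 0.991²) = 7.4704
Dilated lifetime: Δt = γτ₀ = 7.4704 × 4.65 ps = 34.737 ps
d = vΔt = 0.991c × 34.737 ps = 2.9710×10^8 m/s × 3.4737×10^-11 s = 10.3 mm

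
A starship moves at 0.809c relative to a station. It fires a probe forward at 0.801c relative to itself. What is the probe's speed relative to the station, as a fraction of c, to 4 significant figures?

u ≈ 0.9769c

Relativistic velocity addition: u = (u' + v)/(1 + u'v/c²)
= (0.801 + 0.809)/(1 + 0.801×0.809) = 1.610/1.64801 = 0.9769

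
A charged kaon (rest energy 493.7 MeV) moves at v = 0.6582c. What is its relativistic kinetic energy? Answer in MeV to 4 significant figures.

γ = 1/√(1 − 0.6582²) = 1.32830
K = (γ − 1)m₀c² = (1.32830 − 1) × 493.7 MeV = 0.328298 × 493.7 MeV = 162.1 MeV

K ≈ 162.1 MeV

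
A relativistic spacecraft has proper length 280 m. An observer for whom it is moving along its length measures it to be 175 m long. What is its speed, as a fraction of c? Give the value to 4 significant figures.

β ≈ 0.7806

γ = L₀/L = 280/175 = 1.60000
β = √(1 − 1/γ²) = 0.7806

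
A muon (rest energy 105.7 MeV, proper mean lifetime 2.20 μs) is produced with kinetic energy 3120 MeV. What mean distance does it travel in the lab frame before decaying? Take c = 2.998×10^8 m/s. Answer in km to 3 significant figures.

d ≈ 20.1 km

γ = 1 + K/(m₀c²) = 1 + 3120/105.7 = 30.518
β = √(1 − 1/γ²) = 0.99946
Dilated lifetime: γτ₀ = 30.518 × 2.20 μs = 67.139 μs
d = βc·γτ₀ = 0.99946 × (2.998×10^8 m/s) × 6.7139×10^-5 s = 20.1 km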